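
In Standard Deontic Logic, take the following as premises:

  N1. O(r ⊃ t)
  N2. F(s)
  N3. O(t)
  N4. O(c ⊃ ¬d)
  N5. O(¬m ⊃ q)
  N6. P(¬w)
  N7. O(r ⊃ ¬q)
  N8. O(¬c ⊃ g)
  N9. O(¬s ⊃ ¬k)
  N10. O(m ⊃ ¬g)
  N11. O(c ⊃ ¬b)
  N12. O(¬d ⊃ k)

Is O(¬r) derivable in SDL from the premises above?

Yes

Premise 2 is F(s), i.e. O(¬s).
With premise 9, O(¬s ⊃ ¬k), the K-axiom yields O(¬k).
Premise 12 is O(¬d ⊃ k); contrapositively O(¬k ⊃ d). Since O(¬k) holds, K gives O(d).
Premise 4, O(c ⊃ ¬d), contraposes to O(d ⊃ ¬c); with O(d) we get O(¬c).
Applying K to premise 8 (O(¬c ⊃ g)) and O(¬c) yields O(g).
The contrapositive of premise 10 (O(m ⊃ ¬g)) is O(g ⊃ ¬m), and O(g) is already established, so O(¬m).
Premise 5 is O(¬m ⊃ q); since O(¬m), deontic closure gives O(q).
Premise 7 is O(r ⊃ ¬q); contrapositively O(q ⊃ ¬r). Since O(q) holds, K gives O(¬r).
Premises 1, 3, 6, 11 do not contribute to this derivation.
So O(¬r) follows.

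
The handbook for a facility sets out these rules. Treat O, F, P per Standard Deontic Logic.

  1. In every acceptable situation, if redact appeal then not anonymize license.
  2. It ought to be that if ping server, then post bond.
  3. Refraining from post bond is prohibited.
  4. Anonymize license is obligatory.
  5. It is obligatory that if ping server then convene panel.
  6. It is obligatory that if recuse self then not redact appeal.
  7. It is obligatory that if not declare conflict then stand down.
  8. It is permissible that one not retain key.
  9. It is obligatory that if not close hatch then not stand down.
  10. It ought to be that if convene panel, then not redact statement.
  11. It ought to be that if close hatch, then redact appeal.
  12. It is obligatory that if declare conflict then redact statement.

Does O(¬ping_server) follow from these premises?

Yes

Premise 4 gives O(anonymize_license).
The contrapositive of premise 1 (O(redact_appeal → ¬anonymize_license)) is O(anonymize_license → ¬redact_appeal), and O(anonymize_license) is already established, so O(¬redact_appeal).
Premise 11 is O(close_hatch → redact_appeal); contrapositively O(¬redact_appeal → ¬close_hatch). Since O(¬redact_appeal) holds, K gives O(¬close_hatch).
With premise 9, O(¬close_hatch → ¬stand_down), the K-axiom yields O(¬stand_down).
Premise 7 is O(¬declare_conflict → stand_down); contrapositively O(¬stand_down → declare_conflict). Since O(¬stand_down) holds, K gives O(declare_conflict).
Premise 12 is O(declare_conflict → redact_statement); since O(declare_conflict), deontic closure gives O(redact_statement).
Premise 10, O(convene_panel → ¬redact_statement), contraposes to O(redact_statement → ¬convene_panel); with O(redact_statement) we get O(¬convene_panel).
The contrapositive of premise 5 (O(ping_server → convene_panel)) is O(¬convene_panel → ¬ping_server), and O(¬convene_panel) is already established, so O(¬ping_server).
Premises 2, 3, 6, 8 do not contribute to this derivation.
So O(¬ping_server) follows.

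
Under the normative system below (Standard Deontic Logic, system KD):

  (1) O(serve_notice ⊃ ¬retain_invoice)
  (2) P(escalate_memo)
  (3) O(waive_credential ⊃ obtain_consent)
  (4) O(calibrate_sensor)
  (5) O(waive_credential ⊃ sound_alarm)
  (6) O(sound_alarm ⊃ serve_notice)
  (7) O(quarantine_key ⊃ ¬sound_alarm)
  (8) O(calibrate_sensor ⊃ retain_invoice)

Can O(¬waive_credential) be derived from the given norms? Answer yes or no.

From premise 4 we have O(calibrate_sensor).
From O(calibrate_sensor) and premise 8, O(calibrate_sensor ⊃ retain_invoice), we obtain O(retain_invoice).
Premise 1, O(serve_notice ⊃ ¬retain_invoice), contraposes to O(retain_invoice ⊃ ¬serve_notice); with O(retain_invoice) we get O(¬serve_notice).
Premise 6, O(sound_alarm ⊃ serve_notice), contraposes to O(¬serve_notice ⊃ ¬sound_alarm); with O(¬serve_notice) we get O(¬sound_alarm).
The contrapositive of premise 5 (O(waive_credential ⊃ sound_alarm)) is O(¬sound_alarm ⊃ ¬waive_credential), and O(¬sound_alarm) is already established, so O(¬waive_credential).
Premises 2, 3, 7 do not contribute to this derivation.
So O(¬waive_credential) follows.

Yes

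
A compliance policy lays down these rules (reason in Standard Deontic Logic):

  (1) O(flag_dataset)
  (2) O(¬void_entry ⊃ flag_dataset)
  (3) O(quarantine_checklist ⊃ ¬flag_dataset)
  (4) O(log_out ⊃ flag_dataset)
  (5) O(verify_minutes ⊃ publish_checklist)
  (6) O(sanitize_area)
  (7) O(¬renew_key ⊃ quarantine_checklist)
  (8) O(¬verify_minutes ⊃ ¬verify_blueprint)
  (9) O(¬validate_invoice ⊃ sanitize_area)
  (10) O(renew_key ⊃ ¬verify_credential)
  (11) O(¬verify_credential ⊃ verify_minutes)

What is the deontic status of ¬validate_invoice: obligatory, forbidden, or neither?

Neither

Premise 9 is O(¬validate_invoice ⊃ sanitize_area); even if O(sanitize_area) held, inferring O(¬validate_invoice) would be affirming the consequent — invalid.
No premise or chain of K-axiom applications forces O(¬validate_invoice), and none forces O(validate_invoice). So ¬validate_invoice is neither obligatory nor forbidden under these norms.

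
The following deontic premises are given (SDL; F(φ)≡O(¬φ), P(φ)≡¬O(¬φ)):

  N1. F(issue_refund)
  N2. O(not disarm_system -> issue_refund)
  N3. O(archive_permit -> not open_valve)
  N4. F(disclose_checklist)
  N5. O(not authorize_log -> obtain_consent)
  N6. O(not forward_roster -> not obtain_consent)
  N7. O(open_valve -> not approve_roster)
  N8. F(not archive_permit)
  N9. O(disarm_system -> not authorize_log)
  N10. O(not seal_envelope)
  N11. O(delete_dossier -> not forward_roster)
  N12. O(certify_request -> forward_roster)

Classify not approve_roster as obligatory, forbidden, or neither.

Premise 7 is O(open_valve -> not approve_roster), but O(open_valve) is not derivable from the premises, so it does not yield O(not approve_roster).
No premise or chain of K-axiom applications forces O(not approve_roster), and none forces O(approve_roster). So not approve_roster is neither obligatory nor forbidden under these norms.

Neither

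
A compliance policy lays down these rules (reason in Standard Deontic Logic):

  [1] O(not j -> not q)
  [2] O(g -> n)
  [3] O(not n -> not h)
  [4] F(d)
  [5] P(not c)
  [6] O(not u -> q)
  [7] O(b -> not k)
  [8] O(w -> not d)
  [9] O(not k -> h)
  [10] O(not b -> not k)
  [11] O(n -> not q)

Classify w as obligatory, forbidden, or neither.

Premise 8 is O(w -> not d); even if O(not d) held, inferring O(w) would be affirming the consequent — invalid.
No premise or chain of K-axiom applications forces O(w), and none forces O(not w). So w is neither obligatory nor forbidden under these norms.

Neither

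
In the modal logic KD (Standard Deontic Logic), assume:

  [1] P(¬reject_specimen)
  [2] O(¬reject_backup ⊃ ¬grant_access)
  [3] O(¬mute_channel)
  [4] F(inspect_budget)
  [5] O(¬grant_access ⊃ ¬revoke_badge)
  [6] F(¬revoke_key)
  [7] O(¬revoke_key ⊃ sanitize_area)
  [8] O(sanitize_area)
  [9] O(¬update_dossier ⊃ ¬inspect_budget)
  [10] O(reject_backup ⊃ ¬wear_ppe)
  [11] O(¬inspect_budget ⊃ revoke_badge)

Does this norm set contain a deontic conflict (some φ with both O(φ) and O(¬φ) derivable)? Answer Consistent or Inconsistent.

Consistent

Premise 7 is O(¬revoke_key ⊃ sanitize_area); even if O(sanitize_area) held, inferring O(¬revoke_key) would be affirming the consequent — invalid.
So O(¬revoke_key) is not derivable, and the apparent clash with O(revoke_key) does not arise.
A world satisfying every obligation exists (e.g. grant_access=true, inspect_budget=false, mute_channel=false, reject_backup=true, reject_specimen=false, revoke_badge=true, revoke_key=true, sanitize_area=true, update_dossier=false, wear_ppe=false); no atom is both obligatory and forbidden, so the set is consistent.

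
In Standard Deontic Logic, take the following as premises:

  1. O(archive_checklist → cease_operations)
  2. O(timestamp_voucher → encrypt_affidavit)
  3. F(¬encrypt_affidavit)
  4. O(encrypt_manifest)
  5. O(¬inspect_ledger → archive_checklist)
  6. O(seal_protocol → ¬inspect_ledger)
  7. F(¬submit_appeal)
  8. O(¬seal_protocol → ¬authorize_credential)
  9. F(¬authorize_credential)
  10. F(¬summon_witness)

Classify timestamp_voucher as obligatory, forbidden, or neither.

Premise 2 is O(timestamp_voucher → encrypt_affidavit); even if O(encrypt_affidavit) held, inferring O(timestamp_voucher) would be affirming the consequent — invalid.
No premise or chain of K-axiom applications forces O(timestamp_voucher), and none forces O(¬timestamp_voucher). So timestamp_voucher is neither obligatory nor forbidden under these norms.

Neither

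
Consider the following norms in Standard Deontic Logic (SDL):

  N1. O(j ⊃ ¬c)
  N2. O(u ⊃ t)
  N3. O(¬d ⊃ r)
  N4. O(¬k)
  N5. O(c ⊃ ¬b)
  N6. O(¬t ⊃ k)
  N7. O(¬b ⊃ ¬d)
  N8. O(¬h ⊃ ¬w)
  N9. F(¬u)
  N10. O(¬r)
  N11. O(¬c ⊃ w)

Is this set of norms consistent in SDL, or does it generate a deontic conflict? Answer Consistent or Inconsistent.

Consistent

Premise 6 is O(¬t ⊃ k), but O(¬t) is not derivable from the premises, so it does not yield O(k).
So O(k) is not derivable, and the apparent clash with O(¬k) does not arise.
A world satisfying every obligation exists (e.g. b=true, c=false, d=true, h=true, j=false, k=false, r=false, t=true, u=true, w=true); no atom is both obligatory and forbidden, so the set is consistent.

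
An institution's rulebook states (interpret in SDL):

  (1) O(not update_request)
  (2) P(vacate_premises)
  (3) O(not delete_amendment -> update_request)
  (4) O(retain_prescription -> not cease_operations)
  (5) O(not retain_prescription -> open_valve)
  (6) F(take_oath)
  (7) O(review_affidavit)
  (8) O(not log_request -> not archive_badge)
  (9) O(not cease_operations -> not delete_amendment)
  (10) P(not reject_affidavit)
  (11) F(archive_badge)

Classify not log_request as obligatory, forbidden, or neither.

Premise 8 is O(not log_request -> not archive_badge); even if O(not archive_badge) held, inferring O(not log_request) would be affirming the consequent — invalid.
No premise or chain of K-axiom applications forces O(not log_request), and none forces O(log_request). So not log_request is neither obligatory nor forbidden under these norms.

Neither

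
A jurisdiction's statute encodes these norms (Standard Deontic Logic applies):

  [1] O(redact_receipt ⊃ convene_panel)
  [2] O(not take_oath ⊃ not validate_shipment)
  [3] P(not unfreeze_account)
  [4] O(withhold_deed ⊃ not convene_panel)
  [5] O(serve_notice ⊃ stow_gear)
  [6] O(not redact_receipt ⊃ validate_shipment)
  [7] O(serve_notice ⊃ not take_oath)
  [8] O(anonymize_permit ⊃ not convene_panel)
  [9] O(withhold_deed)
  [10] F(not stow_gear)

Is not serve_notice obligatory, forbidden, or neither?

Premise 9 states O(withhold_deed) outright.
From O(withhold_deed) and premise 4, O(withhold_deed ⊃ not convene_panel), we obtain O(not convene_panel).
The contrapositive of premise 1 (O(redact_receipt ⊃ convene_panel)) is O(not convene_panel ⊃ not redact_receipt), and O(not convene_panel) is already established, so O(not redact_receipt).
Premise 6 is O(not redact_receipt ⊃ validate_shipment); since O(not redact_receipt), deontic closure gives O(validate_shipment).
Premise 2 is O(not take_oath ⊃ not validate_shipment); contrapositively O(validate_shipment ⊃ take_oath). Since O(validate_shipment) holds, K gives O(take_oath).
Premise 7, O(serve_notice ⊃ not take_oath), contraposes to O(take_oath ⊃ not serve_notice); with O(take_oath) we get O(not serve_notice).
Premises 3, 5, 8, 10 do not contribute to this derivation.
Hence not serve_notice is obligatory.

Obligatory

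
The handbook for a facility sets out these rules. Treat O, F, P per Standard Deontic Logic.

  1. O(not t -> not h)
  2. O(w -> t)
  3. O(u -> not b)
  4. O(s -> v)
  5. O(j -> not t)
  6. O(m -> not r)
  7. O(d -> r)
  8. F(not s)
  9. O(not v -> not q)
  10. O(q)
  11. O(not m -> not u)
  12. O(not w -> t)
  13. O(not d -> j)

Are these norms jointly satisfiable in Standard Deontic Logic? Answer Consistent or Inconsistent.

Premise 9 is O(not v -> not q), but O(not v) is not derivable from the premises, so it does not yield O(not q).
So O(not q) is not derivable, and the apparent clash with O(q) does not arise.
A world satisfying every obligation exists (e.g. b=false, d=true, h=false, j=false, m=false, q=true, r=true, s=true, t=true, u=false, v=true, w=false); no atom is both obligatory and forbidden, so the set is consistent.

Consistent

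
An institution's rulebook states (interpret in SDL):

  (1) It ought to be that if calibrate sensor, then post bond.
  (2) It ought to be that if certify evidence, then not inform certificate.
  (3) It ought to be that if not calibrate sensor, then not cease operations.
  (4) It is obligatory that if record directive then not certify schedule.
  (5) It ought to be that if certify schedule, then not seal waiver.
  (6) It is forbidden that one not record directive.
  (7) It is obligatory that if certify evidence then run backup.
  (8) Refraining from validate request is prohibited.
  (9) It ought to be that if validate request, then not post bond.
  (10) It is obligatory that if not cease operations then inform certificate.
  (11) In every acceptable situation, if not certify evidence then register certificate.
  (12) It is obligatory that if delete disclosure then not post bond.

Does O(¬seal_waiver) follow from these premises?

Premise 5 is O(certify_schedule → ¬seal_waiver), but O(certify_schedule) is not derivable from the premises, so it does not yield O(¬seal_waiver).
No other premise forces O(¬seal_waiver). An ideal world satisfying every premise can still have ¬seal_waiver false, so O(¬seal_waiver) is not derivable.

No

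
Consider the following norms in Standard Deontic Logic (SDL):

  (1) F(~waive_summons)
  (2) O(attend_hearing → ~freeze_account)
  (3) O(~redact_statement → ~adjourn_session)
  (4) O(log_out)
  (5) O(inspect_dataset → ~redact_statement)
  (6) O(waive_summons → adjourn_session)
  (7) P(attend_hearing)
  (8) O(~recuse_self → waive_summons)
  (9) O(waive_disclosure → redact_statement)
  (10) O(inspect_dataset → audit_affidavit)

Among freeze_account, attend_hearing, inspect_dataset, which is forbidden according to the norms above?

Premise 1 is F(~waive_summons), i.e. O(waive_summons).
With premise 6, O(waive_summons → adjourn_session), the K-axiom yields O(adjourn_session).
Premise 3 is O(~redact_statement → ~adjourn_session); contrapositively O(adjourn_session → redact_statement). Since O(adjourn_session) holds, K gives O(redact_statement).
Premise 5, O(inspect_dataset → ~redact_statement), contraposes to O(redact_statement → ~inspect_dataset); with O(redact_statement) we get O(~inspect_dataset).
So O(~inspect_dataset) holds, i.e. inspect_dataset is forbidden. None of the other listed options is forbidden under the premises.

inspect_dataset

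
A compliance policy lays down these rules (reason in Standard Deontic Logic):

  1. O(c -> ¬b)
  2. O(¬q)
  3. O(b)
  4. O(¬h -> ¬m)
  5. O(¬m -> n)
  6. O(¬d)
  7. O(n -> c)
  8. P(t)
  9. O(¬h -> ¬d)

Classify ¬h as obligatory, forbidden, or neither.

Premise 3 states O(b) outright.
The contrapositive of premise 1 (O(c -> ¬b)) is O(b -> ¬c), and O(b) is already established, so O(¬c).
The contrapositive of premise 7 (O(n -> c)) is O(¬c -> ¬n), and O(¬c) is already established, so O(¬n).
Premise 5 is O(¬m -> n); contrapositively O(¬n -> m). Since O(¬n) holds, K gives O(m).
Premise 4 is O(¬h -> ¬m); contrapositively O(m -> h). Since O(m) holds, K gives O(h).
Premises 2, 6, 8, 9 do not contribute to this derivation.
Thus O(h), which is F(¬h): ¬h is forbidden.

Forbidden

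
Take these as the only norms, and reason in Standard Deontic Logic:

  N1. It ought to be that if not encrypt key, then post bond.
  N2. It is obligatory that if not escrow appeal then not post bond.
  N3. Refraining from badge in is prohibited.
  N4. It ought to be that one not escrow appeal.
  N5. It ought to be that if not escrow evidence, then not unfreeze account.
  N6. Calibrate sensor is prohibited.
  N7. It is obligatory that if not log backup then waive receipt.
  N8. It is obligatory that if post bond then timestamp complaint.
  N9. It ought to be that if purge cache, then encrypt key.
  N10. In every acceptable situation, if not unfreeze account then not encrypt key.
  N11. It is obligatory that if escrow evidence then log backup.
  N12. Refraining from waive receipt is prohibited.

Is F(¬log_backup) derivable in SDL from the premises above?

Yes

Premise 4 gives O(¬escrow_appeal).
With premise 2, O(¬escrow_appeal → ¬post_bond), the K-axiom yields O(¬post_bond).
Premise 1, O(¬encrypt_key → post_bond), contraposes to O(¬post_bond → encrypt_key); with O(¬post_bond) we get O(encrypt_key).
Premise 10, O(¬unfreeze_account → ¬encrypt_key), contraposes to O(encrypt_key → unfreeze_account); with O(encrypt_key) we get O(unfreeze_account).
Premise 5, O(¬escrow_evidence → ¬unfreeze_account), contraposes to O(unfreeze_account → escrow_evidence); with O(unfreeze_account) we get O(escrow_evidence).
Applying K to premise 11 (O(escrow_evidence → log_backup)) and O(escrow_evidence) yields O(log_backup).
Premises 3, 6, 7, 8, 9, 12 do not contribute to this derivation.
So O(log_backup) holds, i.e. F(¬log_backup). The claim follows.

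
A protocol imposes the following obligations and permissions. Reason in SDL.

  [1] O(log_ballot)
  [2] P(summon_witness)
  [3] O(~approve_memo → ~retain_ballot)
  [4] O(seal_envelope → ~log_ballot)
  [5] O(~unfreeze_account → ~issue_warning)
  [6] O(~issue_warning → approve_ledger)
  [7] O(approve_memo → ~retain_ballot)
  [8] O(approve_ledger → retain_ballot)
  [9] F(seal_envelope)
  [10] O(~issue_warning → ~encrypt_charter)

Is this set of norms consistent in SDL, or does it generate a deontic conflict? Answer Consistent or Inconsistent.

Premise 4 is O(seal_envelope → ~log_ballot), but O(seal_envelope) is not derivable from the premises, so it does not yield O(~log_ballot).
So O(~log_ballot) is not derivable, and the apparent clash with O(log_ballot) does not arise.
A world satisfying every obligation exists (e.g. approve_ledger=false, approve_memo=false, encrypt_charter=false, issue_warning=true, log_ballot=true, retain_ballot=false, seal_envelope=false, summon_witness=false, unfreeze_account=true); no atom is both obligatory and forbidden, so the set is consistent.

Consistent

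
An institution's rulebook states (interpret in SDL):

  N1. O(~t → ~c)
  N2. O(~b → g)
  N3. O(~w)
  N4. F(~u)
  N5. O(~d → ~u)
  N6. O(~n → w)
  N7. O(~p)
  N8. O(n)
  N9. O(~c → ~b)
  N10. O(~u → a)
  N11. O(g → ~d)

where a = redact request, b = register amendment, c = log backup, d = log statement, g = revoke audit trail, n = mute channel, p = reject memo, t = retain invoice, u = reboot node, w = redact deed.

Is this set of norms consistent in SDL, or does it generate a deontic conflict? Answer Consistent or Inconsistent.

Premise 6 is O(~n → w), but O(~n) is not derivable from the premises, so it does not yield O(w).
So O(w) is not derivable, and the apparent clash with O(~w) does not arise.
A world satisfying every obligation exists (e.g. a=false, b=true, c=true, d=true, g=false, n=true, p=false, t=true, u=true, w=false); no atom is both obligatory and forbidden, so the set is consistent.

Consistent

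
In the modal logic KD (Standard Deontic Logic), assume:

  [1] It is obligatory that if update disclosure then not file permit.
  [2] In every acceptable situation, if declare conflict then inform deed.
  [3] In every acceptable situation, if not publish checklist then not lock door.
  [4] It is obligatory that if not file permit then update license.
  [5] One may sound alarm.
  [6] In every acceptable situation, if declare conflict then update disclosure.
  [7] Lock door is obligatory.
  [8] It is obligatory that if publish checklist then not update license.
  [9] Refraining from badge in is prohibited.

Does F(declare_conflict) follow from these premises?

Premise 7 states O(lock_door) outright.
Premise 3, O(¬publish_checklist → ¬lock_door), contraposes to O(lock_door → publish_checklist); with O(lock_door) we get O(publish_checklist).
With premise 8, O(publish_checklist → ¬update_license), the K-axiom yields O(¬update_license).
Premise 4 is O(¬file_permit → update_license); contrapositively O(¬update_license → file_permit). Since O(¬update_license) holds, K gives O(file_permit).
Premise 1 is O(update_disclosure → ¬file_permit); contrapositively O(file_permit → ¬update_disclosure). Since O(file_permit) holds, K gives O(¬update_disclosure).
The contrapositive of premise 6 (O(declare_conflict → update_disclosure)) is O(¬update_disclosure → ¬declare_conflict), and O(¬update_disclosure) is already established, so O(¬declare_conflict).
Premises 2, 5, 9 do not contribute to this derivation.
So O(¬declare_conflict) holds, i.e. F(declare_conflict). The claim follows.

Yes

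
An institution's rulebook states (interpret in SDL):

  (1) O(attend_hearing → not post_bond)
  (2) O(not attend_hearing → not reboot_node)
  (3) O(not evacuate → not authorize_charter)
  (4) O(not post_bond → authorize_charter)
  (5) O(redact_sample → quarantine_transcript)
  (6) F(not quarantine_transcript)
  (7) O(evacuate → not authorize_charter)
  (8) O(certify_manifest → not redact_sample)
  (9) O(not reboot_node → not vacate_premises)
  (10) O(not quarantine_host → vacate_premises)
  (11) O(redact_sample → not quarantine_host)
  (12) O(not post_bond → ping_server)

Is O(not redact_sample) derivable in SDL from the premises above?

By case analysis on evacuate: premise 7 gives O(evacuate → not authorize_charter) and premise 3 gives O(not evacuate → not authorize_charter), so O(not authorize_charter) either way.
The contrapositive of premise 4 (O(not post_bond → authorize_charter)) is O(not authorize_charter → post_bond), and O(not authorize_charter) is already established, so O(post_bond).
Premise 1, O(attend_hearing → not post_bond), contraposes to O(post_bond → not attend_hearing); with O(post_bond) we get O(not attend_hearing).
From O(not attend_hearing) and premise 2, O(not attend_hearing → not reboot_node), we obtain O(not reboot_node).
With premise 9, O(not reboot_node → not vacate_premises), the K-axiom yields O(not vacate_premises).
Premise 10 is O(not quarantine_host → vacate_premises); contrapositively O(not vacate_premises → quarantine_host). Since O(not vacate_premises) holds, K gives O(quarantine_host).
The contrapositive of premise 11 (O(redact_sample → not quarantine_host)) is O(quarantine_host → not redact_sample), and O(quarantine_host) is already established, so O(not redact_sample).
Premises 5, 6, 8, 12 do not contribute to this derivation.
So O(not redact_sample) follows.

Yes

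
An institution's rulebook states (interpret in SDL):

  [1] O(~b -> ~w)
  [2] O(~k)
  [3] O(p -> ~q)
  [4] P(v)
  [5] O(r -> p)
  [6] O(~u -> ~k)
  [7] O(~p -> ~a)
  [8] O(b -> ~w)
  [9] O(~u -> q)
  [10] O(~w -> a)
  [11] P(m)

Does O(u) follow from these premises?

By case analysis on b: premise 8 gives O(b -> ~w) and premise 1 gives O(~b -> ~w), so O(~w) either way.
With premise 10, O(~w -> a), the K-axiom yields O(a).
Premise 7 is O(~p -> ~a); contrapositively O(a -> p). Since O(a) holds, K gives O(p).
From O(p) and premise 3, O(p -> ~q), we obtain O(~q).
The contrapositive of premise 9 (O(~u -> q)) is O(~q -> u), and O(~q) is already established, so O(u).
Premises 2, 4, 5, 6, 11 do not contribute to this derivation.
So O(u) follows.

Yes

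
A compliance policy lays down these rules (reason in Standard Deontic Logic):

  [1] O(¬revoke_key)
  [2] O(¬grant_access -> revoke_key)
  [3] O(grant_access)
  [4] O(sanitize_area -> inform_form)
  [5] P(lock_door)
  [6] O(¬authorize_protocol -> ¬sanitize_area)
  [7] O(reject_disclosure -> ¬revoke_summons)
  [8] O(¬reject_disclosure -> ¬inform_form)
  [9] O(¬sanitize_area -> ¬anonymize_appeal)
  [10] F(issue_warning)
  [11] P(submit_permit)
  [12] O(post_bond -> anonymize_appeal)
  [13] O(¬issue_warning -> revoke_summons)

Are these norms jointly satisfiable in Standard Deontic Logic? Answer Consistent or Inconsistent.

Premise 2 is O(¬grant_access -> revoke_key), but O(¬grant_access) is not derivable from the premises, so it does not yield O(revoke_key).
So O(revoke_key) is not derivable, and the apparent clash with O(¬revoke_key) does not arise.
A world satisfying every obligation exists (e.g. anonymize_appeal=false, authorize_protocol=false, grant_access=true, inform_form=false, issue_warning=false, lock_door=false, post_bond=false, reject_disclosure=false, revoke_key=false, revoke_summons=true, sanitize_area=false, submit_permit=false); no atom is both obligatory and forbidden, so the set is consistent.

Consistent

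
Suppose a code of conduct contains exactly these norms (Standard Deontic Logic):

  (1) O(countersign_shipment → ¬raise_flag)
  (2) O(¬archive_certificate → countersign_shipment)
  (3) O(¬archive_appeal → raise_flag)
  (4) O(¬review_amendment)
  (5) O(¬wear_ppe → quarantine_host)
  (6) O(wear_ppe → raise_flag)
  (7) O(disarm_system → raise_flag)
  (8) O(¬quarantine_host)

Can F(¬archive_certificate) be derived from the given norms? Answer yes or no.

From premise 8 we have O(¬quarantine_host).
Premise 5, O(¬wear_ppe → quarantine_host), contraposes to O(¬quarantine_host → wear_ppe); with O(¬quarantine_host) we get O(wear_ppe).
With premise 6, O(wear_ppe → raise_flag), the K-axiom yields O(raise_flag).
Premise 1 is O(countersign_shipment → ¬raise_flag); contrapositively O(raise_flag → ¬countersign_shipment). Since O(raise_flag) holds, K gives O(¬countersign_shipment).
The contrapositive of premise 2 (O(¬archive_certificate → countersign_shipment)) is O(¬countersign_shipment → archive_certificate), and O(¬countersign_shipment) is already established, so O(archive_certificate).
Premises 3, 4, 7 do not contribute to this derivation.
So O(archive_certificate) holds, i.e. F(¬archive_certificate). The claim follows.

Yes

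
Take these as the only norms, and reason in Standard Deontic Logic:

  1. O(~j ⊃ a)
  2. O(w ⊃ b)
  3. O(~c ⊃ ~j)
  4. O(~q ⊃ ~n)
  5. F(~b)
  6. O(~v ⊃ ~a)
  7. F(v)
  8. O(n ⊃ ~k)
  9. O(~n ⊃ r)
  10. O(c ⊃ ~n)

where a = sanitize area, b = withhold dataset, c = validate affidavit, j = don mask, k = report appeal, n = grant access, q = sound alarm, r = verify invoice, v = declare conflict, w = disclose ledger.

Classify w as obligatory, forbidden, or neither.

Neither

Premise 2 is O(w ⊃ b); even if O(b) held, inferring O(w) would be affirming the consequent — invalid.
No premise or chain of K-axiom applications forces O(w), and none forces O(~w). So w is neither obligatory nor forbidden under these norms.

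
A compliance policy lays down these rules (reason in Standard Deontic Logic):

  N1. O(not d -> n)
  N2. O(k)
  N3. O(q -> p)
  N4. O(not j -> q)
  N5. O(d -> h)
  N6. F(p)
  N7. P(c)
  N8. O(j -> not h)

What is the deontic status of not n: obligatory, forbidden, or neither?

Forbidden

Premise 6 is F(p), i.e. O(not p).
Premise 3 is O(q -> p); contrapositively O(not p -> not q). Since O(not p) holds, K gives O(not q).
Premise 4, O(not j -> q), contraposes to O(not q -> j); with O(not q) we get O(j).
With premise 8, O(j -> not h), the K-axiom yields O(not h).
Premise 5 is O(d -> h); contrapositively O(not h -> not d). Since O(not h) holds, K gives O(not d).
Premise 1 is O(not d -> n); since O(not d), deontic closure gives O(n).
Premises 2, 7 do not contribute to this derivation.
Thus O(n), which is F(not n): not n is forbidden.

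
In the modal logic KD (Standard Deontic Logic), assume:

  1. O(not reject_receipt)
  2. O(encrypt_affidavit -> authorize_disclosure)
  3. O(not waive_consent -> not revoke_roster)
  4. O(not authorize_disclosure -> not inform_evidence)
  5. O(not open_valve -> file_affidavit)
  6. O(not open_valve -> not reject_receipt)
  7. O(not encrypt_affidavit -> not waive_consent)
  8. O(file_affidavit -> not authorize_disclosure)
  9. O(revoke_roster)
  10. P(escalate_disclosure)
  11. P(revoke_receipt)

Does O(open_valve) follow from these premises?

Yes

Premise 9 states O(revoke_roster) outright.
Premise 3 is O(not waive_consent -> not revoke_roster); contrapositively O(revoke_roster -> waive_consent). Since O(revoke_roster) holds, K gives O(waive_consent).
Premise 7 is O(not encrypt_affidavit -> not waive_consent); contrapositively O(waive_consent -> encrypt_affidavit). Since O(waive_consent) holds, K gives O(encrypt_affidavit).
With premise 2, O(encrypt_affidavit -> authorize_disclosure), the K-axiom yields O(authorize_disclosure).
Premise 8 is O(file_affidavit -> not authorize_disclosure); contrapositively O(authorize_disclosure -> not file_affidavit). Since O(authorize_disclosure) holds, K gives O(not file_affidavit).
Premise 5 is O(not open_valve -> file_affidavit); contrapositively O(not file_affidavit -> open_valve). Since O(not file_affidavit) holds, K gives O(open_valve).
Premises 1, 4, 6, 10, 11 do not contribute to this derivation.
So O(open_valve) follows.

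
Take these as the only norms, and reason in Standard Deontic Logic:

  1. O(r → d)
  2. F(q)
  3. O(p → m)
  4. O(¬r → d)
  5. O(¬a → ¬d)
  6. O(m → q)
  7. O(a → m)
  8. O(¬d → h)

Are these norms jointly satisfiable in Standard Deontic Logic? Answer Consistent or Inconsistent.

Premises 1 and 4 are O(r → d) and O(¬r → d); every ideal world satisfies r or ¬r, so in either case d holds — hence O(d).
The contrapositive of premise 5 (O(¬a → ¬d)) is O(d → a), and O(d) is already established, so O(a).
Applying K to premise 7 (O(a → m)) and O(a) yields O(m).
Premise 6 is O(m → q); since O(m), deontic closure gives O(q).
However, F(q) at premise 2 amounts to O(¬q).
We now have both O(q) and O(¬q) — q is simultaneously obligatory and forbidden, violating the D-axiom.

Inconsistent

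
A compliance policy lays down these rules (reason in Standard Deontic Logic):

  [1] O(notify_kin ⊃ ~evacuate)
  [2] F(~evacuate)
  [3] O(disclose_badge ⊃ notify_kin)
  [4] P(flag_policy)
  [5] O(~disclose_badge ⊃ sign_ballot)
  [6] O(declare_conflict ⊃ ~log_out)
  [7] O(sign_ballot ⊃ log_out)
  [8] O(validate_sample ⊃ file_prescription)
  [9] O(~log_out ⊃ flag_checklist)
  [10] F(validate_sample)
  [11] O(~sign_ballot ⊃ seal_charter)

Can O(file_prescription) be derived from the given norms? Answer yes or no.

Premise 8 is O(validate_sample ⊃ file_prescription), but O(validate_sample) is not derivable from the premises, so it does not yield O(file_prescription).
No other premise forces O(file_prescription). An ideal world satisfying every premise can still have file_prescription false, so O(file_prescription) is not derivable.

No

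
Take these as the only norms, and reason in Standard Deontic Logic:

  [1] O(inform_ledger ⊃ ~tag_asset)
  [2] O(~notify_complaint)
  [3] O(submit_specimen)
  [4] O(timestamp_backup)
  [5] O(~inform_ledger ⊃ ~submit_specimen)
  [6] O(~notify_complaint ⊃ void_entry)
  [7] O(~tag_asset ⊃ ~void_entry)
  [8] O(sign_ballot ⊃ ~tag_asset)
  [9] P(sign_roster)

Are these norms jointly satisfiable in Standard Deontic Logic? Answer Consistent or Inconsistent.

Inconsistent

Premise 3 gives O(submit_specimen).
Premise 5, O(~inform_ledger ⊃ ~submit_specimen), contraposes to O(submit_specimen ⊃ inform_ledger); with O(submit_specimen) we get O(inform_ledger).
Premise 1 is O(inform_ledger ⊃ ~tag_asset); since O(inform_ledger), deontic closure gives O(~tag_asset).
From O(~tag_asset) and premise 7, O(~tag_asset ⊃ ~void_entry), we obtain O(~void_entry).
Premise 6 is O(~notify_complaint ⊃ void_entry); contrapositively O(~void_entry ⊃ notify_complaint). Since O(~void_entry) holds, K gives O(notify_complaint).
But premise 2 directly asserts O(~notify_complaint).
We now have both O(notify_complaint) and O(~notify_complaint) — notify_complaint is simultaneously obligatory and forbidden, violating the D-axiom.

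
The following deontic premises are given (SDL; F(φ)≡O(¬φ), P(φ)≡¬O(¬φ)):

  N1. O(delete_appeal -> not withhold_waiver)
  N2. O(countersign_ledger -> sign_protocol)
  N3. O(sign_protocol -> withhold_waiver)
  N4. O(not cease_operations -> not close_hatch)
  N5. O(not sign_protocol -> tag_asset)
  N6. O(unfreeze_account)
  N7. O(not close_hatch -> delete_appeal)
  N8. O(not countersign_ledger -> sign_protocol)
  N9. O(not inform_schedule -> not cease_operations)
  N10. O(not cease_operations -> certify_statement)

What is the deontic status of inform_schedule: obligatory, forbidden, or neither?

Obligatory

Premises 2 and 8 are O(countersign_ledger -> sign_protocol) and O(not countersign_ledger -> sign_protocol); every ideal world satisfies countersign_ledger or not countersign_ledger, so in either case sign_protocol holds — hence O(sign_protocol).
With premise 3, O(sign_protocol -> withhold_waiver), the K-axiom yields O(withhold_waiver).
The contrapositive of premise 1 (O(delete_appeal -> not withhold_waiver)) is O(withhold_waiver -> not delete_appeal), and O(withhold_waiver) is already established, so O(not delete_appeal).
Premise 7, O(not close_hatch -> delete_appeal), contraposes to O(not delete_appeal -> close_hatch); with O(not delete_appeal) we get O(close_hatch).
Premise 4 is O(not cease_operations -> not close_hatch); contrapositively O(close_hatch -> cease_operations). Since O(close_hatch) holds, K gives O(cease_operations).
Premise 9 is O(not inform_schedule -> not cease_operations); contrapositively O(cease_operations -> inform_schedule). Since O(cease_operations) holds, K gives O(inform_schedule).
Premises 5, 6, 10 do not contribute to this derivation.
Hence inform_schedule is obligatory.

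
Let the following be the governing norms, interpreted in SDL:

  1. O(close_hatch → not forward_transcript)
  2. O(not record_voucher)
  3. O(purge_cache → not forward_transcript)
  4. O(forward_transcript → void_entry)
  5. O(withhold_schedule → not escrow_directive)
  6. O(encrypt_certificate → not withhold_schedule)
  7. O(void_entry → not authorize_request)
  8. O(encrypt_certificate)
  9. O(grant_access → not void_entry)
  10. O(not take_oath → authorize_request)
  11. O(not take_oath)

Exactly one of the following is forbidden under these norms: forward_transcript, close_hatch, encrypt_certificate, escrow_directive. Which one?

Premise 11 states O(not take_oath) outright.
Premise 10 is O(not take_oath → authorize_request); since O(not take_oath), deontic closure gives O(authorize_request).
The contrapositive of premise 7 (O(void_entry → not authorize_request)) is O(authorize_request → not void_entry), and O(authorize_request) is already established, so O(not void_entry).
The contrapositive of premise 4 (O(forward_transcript → void_entry)) is O(not void_entry → not forward_transcript), and O(not void_entry) is already established, so O(not forward_transcript).
So O(not forward_transcript) holds, i.e. forward_transcript is forbidden. None of the other listed options is forbidden under the premises.

forward_transcript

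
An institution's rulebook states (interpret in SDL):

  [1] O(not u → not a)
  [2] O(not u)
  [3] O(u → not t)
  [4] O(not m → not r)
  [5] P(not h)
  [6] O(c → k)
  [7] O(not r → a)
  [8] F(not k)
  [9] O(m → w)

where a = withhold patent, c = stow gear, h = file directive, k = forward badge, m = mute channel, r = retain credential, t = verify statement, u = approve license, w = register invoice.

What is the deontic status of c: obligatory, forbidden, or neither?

Premise 6 is O(c → k); even if O(k) held, inferring O(c) would be affirming the consequent — invalid.
No premise or chain of K-axiom applications forces O(c), and none forces O(not c). So c is neither obligatory nor forbidden under these norms.

Neither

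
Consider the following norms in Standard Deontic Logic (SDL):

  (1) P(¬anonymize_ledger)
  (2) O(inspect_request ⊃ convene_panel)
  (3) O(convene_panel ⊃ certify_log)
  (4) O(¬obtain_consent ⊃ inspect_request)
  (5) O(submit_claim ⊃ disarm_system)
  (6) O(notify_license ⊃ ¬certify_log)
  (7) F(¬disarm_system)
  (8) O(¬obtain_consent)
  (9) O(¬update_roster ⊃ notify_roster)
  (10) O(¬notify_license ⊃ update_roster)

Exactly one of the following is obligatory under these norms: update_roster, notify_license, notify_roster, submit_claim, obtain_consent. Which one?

update_roster

From premise 8 we have O(¬obtain_consent).
From O(¬obtain_consent) and premise 4, O(¬obtain_consent ⊃ inspect_request), we obtain O(inspect_request).
Applying K to premise 2 (O(inspect_request ⊃ convene_panel)) and O(inspect_request) yields O(convene_panel).
Applying K to premise 3 (O(convene_panel ⊃ certify_log)) and O(convene_panel) yields O(certify_log).
Premise 6, O(notify_license ⊃ ¬certify_log), contraposes to O(certify_log ⊃ ¬notify_license); with O(certify_log) we get O(¬notify_license).
Applying K to premise 10 (O(¬notify_license ⊃ update_roster)) and O(¬notify_license) yields O(update_roster).
So O(update_roster) holds — update_roster is obligatory. None of the other listed options is made obligatory by any chain of premises.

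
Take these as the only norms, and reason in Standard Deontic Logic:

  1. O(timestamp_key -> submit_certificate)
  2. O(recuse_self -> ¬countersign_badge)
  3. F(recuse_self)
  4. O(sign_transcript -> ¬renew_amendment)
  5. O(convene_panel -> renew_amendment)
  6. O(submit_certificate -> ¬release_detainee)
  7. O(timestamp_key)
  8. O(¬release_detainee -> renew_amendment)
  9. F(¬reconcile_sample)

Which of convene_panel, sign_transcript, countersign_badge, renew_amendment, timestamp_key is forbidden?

Premise 7 states O(timestamp_key) outright.
From O(timestamp_key) and premise 1, O(timestamp_key -> submit_certificate), we obtain O(submit_certificate).
Premise 6 is O(submit_certificate -> ¬release_detainee); since O(submit_certificate), deontic closure gives O(¬release_detainee).
Premise 8 is O(¬release_detainee -> renew_amendment); since O(¬release_detainee), deontic closure gives O(renew_amendment).
Premise 4, O(sign_transcript -> ¬renew_amendment), contraposes to O(renew_amendment -> ¬sign_transcript); with O(renew_amendment) we get O(¬sign_transcript).
So O(¬sign_transcript) holds, i.e. sign_transcript is forbidden. None of the other listed options is forbidden under the premises.

sign_transcript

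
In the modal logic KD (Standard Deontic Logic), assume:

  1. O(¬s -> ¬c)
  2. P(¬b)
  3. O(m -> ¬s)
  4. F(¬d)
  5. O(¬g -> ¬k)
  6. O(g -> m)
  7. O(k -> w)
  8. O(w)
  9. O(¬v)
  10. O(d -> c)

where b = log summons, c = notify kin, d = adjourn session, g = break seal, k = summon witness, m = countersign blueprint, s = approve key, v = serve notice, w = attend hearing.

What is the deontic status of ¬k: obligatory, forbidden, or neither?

Obligatory

F(¬d) at premise 4 means O(d).
With premise 10, O(d -> c), the K-axiom yields O(c).
The contrapositive of premise 1 (O(¬s -> ¬c)) is O(c -> s), and O(c) is already established, so O(s).
Premise 3, O(m -> ¬s), contraposes to O(s -> ¬m); with O(s) we get O(¬m).
Premise 6, O(g -> m), contraposes to O(¬m -> ¬g); with O(¬m) we get O(¬g).
Applying K to premise 5 (O(¬g -> ¬k)) and O(¬g) yields O(¬k).
Premises 2, 7, 8, 9 do not contribute to this derivation.
Hence ¬k is obligatory.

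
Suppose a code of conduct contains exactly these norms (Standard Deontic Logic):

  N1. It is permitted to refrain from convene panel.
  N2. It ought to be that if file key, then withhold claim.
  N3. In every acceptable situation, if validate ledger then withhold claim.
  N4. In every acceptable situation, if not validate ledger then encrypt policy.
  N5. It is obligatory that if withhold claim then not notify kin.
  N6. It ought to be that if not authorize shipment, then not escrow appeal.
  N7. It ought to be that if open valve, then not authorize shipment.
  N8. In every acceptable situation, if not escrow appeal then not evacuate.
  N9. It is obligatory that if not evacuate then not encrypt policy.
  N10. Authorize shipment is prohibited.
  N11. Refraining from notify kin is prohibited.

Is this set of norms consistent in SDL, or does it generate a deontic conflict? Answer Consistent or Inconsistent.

F(authorize_shipment) at premise 10 means O(¬authorize_shipment).
Applying K to premise 6 (O(¬authorize_shipment → ¬escrow_appeal)) and O(¬authorize_shipment) yields O(¬escrow_appeal).
Premise 8 is O(¬escrow_appeal → ¬evacuate); since O(¬escrow_appeal), deontic closure gives O(¬evacuate).
Premise 9 is O(¬evacuate → ¬encrypt_policy); since O(¬evacuate), deontic closure gives O(¬encrypt_policy).
Premise 4 is O(¬validate_ledger → encrypt_policy); contrapositively O(¬encrypt_policy → validate_ledger). Since O(¬encrypt_policy) holds, K gives O(validate_ledger).
With premise 3, O(validate_ledger → withhold_claim), the K-axiom yields O(withhold_claim).
With premise 5, O(withhold_claim → ¬notify_kin), the K-axiom yields O(¬notify_kin).
But premise 11, F(¬notify_kin), means O(notify_kin).
We now have both O(¬notify_kin) and O(notify_kin) — notify_kin is simultaneously obligatory and forbidden, violating the D-axiom.

Inconsistent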